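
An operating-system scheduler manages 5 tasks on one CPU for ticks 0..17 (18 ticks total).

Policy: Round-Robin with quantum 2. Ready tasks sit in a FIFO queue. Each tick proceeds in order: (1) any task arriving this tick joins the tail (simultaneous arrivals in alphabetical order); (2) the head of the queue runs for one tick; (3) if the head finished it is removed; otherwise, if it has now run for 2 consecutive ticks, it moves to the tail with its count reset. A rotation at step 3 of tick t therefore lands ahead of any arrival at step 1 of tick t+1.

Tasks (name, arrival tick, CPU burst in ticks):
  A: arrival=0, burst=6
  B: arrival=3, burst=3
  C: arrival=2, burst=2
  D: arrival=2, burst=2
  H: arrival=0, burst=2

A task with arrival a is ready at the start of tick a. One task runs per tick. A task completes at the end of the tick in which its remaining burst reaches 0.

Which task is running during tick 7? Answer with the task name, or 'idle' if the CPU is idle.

running at tick 7 = C

t=0: queue=[A,H] q_used=0 → run A
t=1: queue=[A,H] q_used=1 → run A
t=2: queue=[H,A,C,D] q_used=0 → run H
t=3: queue=[H,A,C,D,B] q_used=1 → run H
t=4: queue=[A,C,D,B] q_used=0 → run A
t=5: queue=[A,C,D,B] q_used=1 → run A
t=6: queue=[C,D,B,A] q_used=0 → run C
t=7: queue=[C,D,B,A] q_used=1 → run C
t=8: queue=[D,B,A] q_used=0 → run D
t=9: queue=[D,B,A] q_used=1 → run D
t=10: queue=[B,A] q_used=0 → run B
t=11: queue=[B,A] q_used=1 → run B
t=12: queue=[A,B] q_used=0 → run A
t=13: queue=[A,B] q_used=1 → run A
t=14: queue=[B] q_used=0 → run B
t=15: (idle)
t=16: (idle)
t=17: (idle)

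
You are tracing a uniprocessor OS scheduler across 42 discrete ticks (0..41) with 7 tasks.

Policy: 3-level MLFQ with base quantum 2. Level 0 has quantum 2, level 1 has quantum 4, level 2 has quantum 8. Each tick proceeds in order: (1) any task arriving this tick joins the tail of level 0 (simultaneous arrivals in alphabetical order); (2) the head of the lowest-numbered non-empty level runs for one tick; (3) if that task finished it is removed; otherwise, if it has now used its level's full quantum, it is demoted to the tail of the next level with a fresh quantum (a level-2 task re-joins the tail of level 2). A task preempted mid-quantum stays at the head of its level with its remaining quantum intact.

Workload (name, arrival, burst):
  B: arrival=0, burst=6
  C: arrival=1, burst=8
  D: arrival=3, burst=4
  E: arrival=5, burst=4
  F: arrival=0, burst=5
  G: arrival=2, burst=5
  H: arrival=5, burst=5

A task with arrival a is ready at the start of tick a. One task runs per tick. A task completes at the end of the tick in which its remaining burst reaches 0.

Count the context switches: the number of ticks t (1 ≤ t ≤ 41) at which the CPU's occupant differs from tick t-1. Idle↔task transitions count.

context switches = 15

t=0: L0/L1/L2 = BF/-/- → run B
t=1: L0/L1/L2 = BFC/-/- → run B
t=2: L0/L1/L2 = FCG/B/- → run F
t=3: L0/L1/L2 = FCGD/B/- → run F
t=4: L0/L1/L2 = CGD/BF/- → run C
t=5: L0/L1/L2 = CGDEH/BF/- → run C
t=6: L0/L1/L2 = GDEH/BFC/- → run G
t=7: L0/L1/L2 = GDEH/BFC/- → run G
t=8: L0/L1/L2 = DEH/BFCG/- → run D
t=9: L0/L1/L2 = DEH/BFCG/- → run D
t=10: L0/L1/L2 = EH/BFCGD/- → run E
t=11: L0/L1/L2 = EH/BFCGD/- → run E
t=12: L0/L1/L2 = H/BFCGDE/- → run H
t=13: L0/L1/L2 = H/BFCGDE/- → run H
t=14: L0/L1/L2 = -/BFCGDEH/- → run B
t=15: L0/L1/L2 = -/BFCGDEH/- → run B
t=16: L0/L1/L2 = -/BFCGDEH/- → run B
t=17: L0/L1/L2 = -/BFCGDEH/- → run B
t=18: L0/L1/L2 = -/FCGDEH/- → run F
t=19: L0/L1/L2 = -/FCGDEH/- → run F
t=20: L0/L1/L2 = -/FCGDEH/- → run F
t=21: L0/L1/L2 = -/CGDEH/- → run C
t=22: L0/L1/L2 = -/CGDEH/- → run C
t=23: L0/L1/L2 = -/CGDEH/- → run C
t=24: L0/L1/L2 = -/CGDEH/- → run C
t=25: L0/L1/L2 = -/GDEH/C → run G
t=26: L0/L1/L2 = -/GDEH/C → run G
t=27: L0/L1/L2 = -/GDEH/C → run G
t=28: L0/L1/L2 = -/DEH/C → run D
t=29: L0/L1/L2 = -/DEH/C → run D
t=30: L0/L1/L2 = -/EH/C → run E
t=31: L0/L1/L2 = -/EH/C → run E
t=32: L0/L1/L2 = -/H/C → run H
t=33: L0/L1/L2 = -/H/C → run H
t=34: L0/L1/L2 = -/H/C → run H
t=35: L0/L1/L2 = -/-/C → run C
t=36: L0/L1/L2 = -/-/C → run C
t=37: (idle)
t=38: (idle)
t=39: (idle)
t=40: (idle)
t=41: (idle)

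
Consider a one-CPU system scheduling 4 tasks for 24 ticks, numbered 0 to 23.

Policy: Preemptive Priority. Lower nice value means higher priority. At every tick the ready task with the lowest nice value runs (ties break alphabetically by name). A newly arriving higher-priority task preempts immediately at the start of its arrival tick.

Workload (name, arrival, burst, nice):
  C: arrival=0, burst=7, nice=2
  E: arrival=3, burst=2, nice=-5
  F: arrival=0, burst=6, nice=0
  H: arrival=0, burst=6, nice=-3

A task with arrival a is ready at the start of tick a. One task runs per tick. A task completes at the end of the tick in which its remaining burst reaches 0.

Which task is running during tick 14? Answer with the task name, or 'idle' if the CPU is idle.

t=0: ready={C,F,H} → run H
t=1: ready={C,F,H} → run H
t=2: ready={C,F,H} → run H
t=3: ready={C,E,F,H} → run E
t=4: ready={C,E,F,H} → run E
t=5: ready={C,F,H} → run H
t=6: ready={C,F,H} → run H
t=7: ready={C,F,H} → run H
t=8: ready={C,F} → run F
t=9: ready={C,F} → run F
t=10: ready={C,F} → run F
t=11: ready={C,F} → run F
t=12: ready={C,F} → run F
t=13: ready={C,F} → run F
t=14: ready={C} → run C
t=15: ready={C} → run C
t=16: ready={C} → run C
t=17: ready={C} → run C
t=18: ready={C} → run C
t=19: ready={C} → run C
t=20: ready={C} → run C
t=21: (idle)
t=22: (idle)
t=23: (idle)

running at tick 14 = C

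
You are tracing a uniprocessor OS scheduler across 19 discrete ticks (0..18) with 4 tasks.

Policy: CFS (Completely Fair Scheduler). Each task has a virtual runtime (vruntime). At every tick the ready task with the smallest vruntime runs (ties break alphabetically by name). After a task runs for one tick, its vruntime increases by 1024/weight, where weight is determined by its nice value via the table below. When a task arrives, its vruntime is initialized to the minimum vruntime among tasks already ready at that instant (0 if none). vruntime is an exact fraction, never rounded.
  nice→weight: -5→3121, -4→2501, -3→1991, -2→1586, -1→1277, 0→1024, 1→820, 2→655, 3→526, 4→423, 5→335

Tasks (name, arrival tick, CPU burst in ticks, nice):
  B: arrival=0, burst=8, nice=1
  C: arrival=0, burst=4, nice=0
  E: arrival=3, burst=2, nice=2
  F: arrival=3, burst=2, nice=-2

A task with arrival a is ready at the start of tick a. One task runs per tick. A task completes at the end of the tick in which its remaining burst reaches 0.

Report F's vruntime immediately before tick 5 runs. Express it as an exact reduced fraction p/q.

t=0: vr[B=0 C=0] → run B
t=1: vr[B=256/205 C=0] → run C
t=2: vr[B=256/205 C=1] → run C
t=3: vr[B=256/205 C=2 E=256/205 F=256/205] → run B
t=4: vr[B=512/205 C=2 E=256/205 F=256/205] → run E
t=5: vr[B=512/205 C=2 E=15104/5371 F=256/205] → run F
t=6: vr[B=512/205 C=2 E=15104/5371 F=307968/162565] → run F
t=7: vr[B=512/205 C=2 E=15104/5371] → run C
t=8: vr[B=512/205 C=3 E=15104/5371] → run B
t=9: vr[B=768/205 C=3 E=15104/5371] → run E
t=10: vr[B=768/205 C=3] → run C
t=11: vr[B=768/205] → run B
t=12: vr[B=1024/205] → run B
t=13: vr[B=256/41] → run B
t=14: vr[B=1536/205] → run B
t=15: vr[B=1792/205] → run B
t=16: (idle)
t=17: (idle)
t=18: (idle)

vruntime(F, start of tick 5) = 256/205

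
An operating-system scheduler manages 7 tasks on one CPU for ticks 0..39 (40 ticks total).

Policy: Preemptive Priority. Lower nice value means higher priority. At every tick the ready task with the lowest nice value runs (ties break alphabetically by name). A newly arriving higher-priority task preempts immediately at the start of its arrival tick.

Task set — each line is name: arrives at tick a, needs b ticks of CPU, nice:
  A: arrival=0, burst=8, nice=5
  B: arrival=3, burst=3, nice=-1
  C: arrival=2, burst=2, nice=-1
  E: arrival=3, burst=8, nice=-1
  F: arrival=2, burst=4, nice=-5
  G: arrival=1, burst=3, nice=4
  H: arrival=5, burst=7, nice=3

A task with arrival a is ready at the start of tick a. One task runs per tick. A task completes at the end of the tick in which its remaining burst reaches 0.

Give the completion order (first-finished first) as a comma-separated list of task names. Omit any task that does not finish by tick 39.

completion order = F, B, C, E, H, G, A

t=0: ready={A} → run A
t=1: ready={A,G} → run G
t=2: ready={A,C,F,G} → run F
t=3: ready={A,B,C,E,F,G} → run F
t=4: ready={A,B,C,E,F,G} → run F
t=5: ready={A,B,C,E,F,G,H} → run F
t=6: ready={A,B,C,E,G,H} → run B
t=7: ready={A,B,C,E,G,H} → run B
t=8: ready={A,B,C,E,G,H} → run B
t=9: ready={A,C,E,G,H} → run C
t=10: ready={A,C,E,G,H} → run C
t=11: ready={A,E,G,H} → run E
t=12: ready={A,E,G,H} → run E
t=13: ready={A,E,G,H} → run E
t=14: ready={A,E,G,H} → run E
t=15: ready={A,E,G,H} → run E
t=16: ready={A,E,G,H} → run E
t=17: ready={A,E,G,H} → run E
t=18: ready={A,E,G,H} → run E
t=19: ready={A,G,H} → run H
t=20: ready={A,G,H} → run H
t=21: ready={A,G,H} → run H
t=22: ready={A,G,H} → run H
t=23: ready={A,G,H} → run H
t=24: ready={A,G,H} → run H
t=25: ready={A,G,H} → run H
t=26: ready={A,G} → run G
t=27: ready={A,G} → run G
t=28: ready={A} → run A
t=29: ready={A} → run A
t=30: ready={A} → run A
t=31: ready={A} → run A
t=32: ready={A} → run A
t=33: ready={A} → run A
t=34: ready={A} → run A
t=35: (idle)
t=36: (idle)
t=37: (idle)
t=38: (idle)
t=39: (idle)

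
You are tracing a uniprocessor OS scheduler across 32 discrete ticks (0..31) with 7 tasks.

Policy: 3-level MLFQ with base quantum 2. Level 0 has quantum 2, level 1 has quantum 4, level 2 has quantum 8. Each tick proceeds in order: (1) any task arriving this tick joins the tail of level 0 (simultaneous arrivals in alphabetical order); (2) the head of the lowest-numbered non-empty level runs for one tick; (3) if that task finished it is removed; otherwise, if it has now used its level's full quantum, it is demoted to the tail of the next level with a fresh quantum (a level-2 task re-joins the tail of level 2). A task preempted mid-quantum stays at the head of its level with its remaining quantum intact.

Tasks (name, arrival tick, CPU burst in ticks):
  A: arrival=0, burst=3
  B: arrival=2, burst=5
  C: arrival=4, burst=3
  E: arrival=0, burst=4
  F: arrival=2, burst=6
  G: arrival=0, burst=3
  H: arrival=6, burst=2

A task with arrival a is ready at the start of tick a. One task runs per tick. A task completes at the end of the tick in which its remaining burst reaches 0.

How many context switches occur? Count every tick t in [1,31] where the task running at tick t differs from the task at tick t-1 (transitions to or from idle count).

t=0: L0/L1/L2 = AEG/-/- → run A
t=1: L0/L1/L2 = AEG/-/- → run A
t=2: L0/L1/L2 = EGBF/A/- → run E
t=3: L0/L1/L2 = EGBF/A/- → run E
t=4: L0/L1/L2 = GBFC/AE/- → run G
t=5: L0/L1/L2 = GBFC/AE/- → run G
t=6: L0/L1/L2 = BFCH/AEG/- → run B
t=7: L0/L1/L2 = BFCH/AEG/- → run B
t=8: L0/L1/L2 = FCH/AEGB/- → run F
t=9: L0/L1/L2 = FCH/AEGB/- → run F
t=10: L0/L1/L2 = CH/AEGBF/- → run C
t=11: L0/L1/L2 = CH/AEGBF/- → run C
t=12: L0/L1/L2 = H/AEGBFC/- → run H
t=13: L0/L1/L2 = H/AEGBFC/- → run H
t=14: L0/L1/L2 = -/AEGBFC/- → run A
t=15: L0/L1/L2 = -/EGBFC/- → run E
t=16: L0/L1/L2 = -/EGBFC/- → run E
t=17: L0/L1/L2 = -/GBFC/- → run G
t=18: L0/L1/L2 = -/BFC/- → run B
t=19: L0/L1/L2 = -/BFC/- → run B
t=20: L0/L1/L2 = -/BFC/- → run B
t=21: L0/L1/L2 = -/FC/- → run F
t=22: L0/L1/L2 = -/FC/- → run F
t=23: L0/L1/L2 = -/FC/- → run F
t=24: L0/L1/L2 = -/FC/- → run F
t=25: L0/L1/L2 = -/C/- → run C
t=26: (idle)
t=27: (idle)
t=28: (idle)
t=29: (idle)
t=30: (idle)
t=31: (idle)

context switches = 13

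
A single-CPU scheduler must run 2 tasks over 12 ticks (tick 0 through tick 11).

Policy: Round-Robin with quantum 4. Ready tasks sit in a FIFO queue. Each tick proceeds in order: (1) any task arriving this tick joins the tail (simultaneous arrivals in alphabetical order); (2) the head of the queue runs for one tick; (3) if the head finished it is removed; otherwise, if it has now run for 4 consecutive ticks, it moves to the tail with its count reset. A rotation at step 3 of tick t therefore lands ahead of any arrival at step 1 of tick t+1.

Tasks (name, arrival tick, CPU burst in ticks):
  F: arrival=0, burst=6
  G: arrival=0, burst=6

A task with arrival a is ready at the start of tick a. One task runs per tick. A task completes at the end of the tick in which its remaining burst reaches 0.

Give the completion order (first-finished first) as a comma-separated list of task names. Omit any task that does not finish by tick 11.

t=0: queue=[F,G] q_used=0 → run F
t=1: queue=[F,G] q_used=1 → run F
t=2: queue=[F,G] q_used=2 → run F
t=3: queue=[F,G] q_used=3 → run F
t=4: queue=[G,F] q_used=0 → run G
t=5: queue=[G,F] q_used=1 → run G
t=6: queue=[G,F] q_used=2 → run G
t=7: queue=[G,F] q_used=3 → run G
t=8: queue=[F,G] q_used=0 → run F
t=9: queue=[F,G] q_used=1 → run F
t=10: queue=[G] q_used=0 → run G
t=11: queue=[G] q_used=1 → run G

completion order = F, G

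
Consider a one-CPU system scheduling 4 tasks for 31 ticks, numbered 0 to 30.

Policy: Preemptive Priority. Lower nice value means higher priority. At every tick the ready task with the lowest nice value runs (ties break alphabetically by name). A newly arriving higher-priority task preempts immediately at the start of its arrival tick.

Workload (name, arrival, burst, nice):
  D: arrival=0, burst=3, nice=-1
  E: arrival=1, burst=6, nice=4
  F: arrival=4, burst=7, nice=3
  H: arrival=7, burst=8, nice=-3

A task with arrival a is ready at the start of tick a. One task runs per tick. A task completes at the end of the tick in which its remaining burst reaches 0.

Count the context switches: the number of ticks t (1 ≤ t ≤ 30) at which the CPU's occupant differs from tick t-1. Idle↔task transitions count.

t=0: ready={D} → run D
t=1: ready={D,E} → run D
t=2: ready={D,E} → run D
t=3: ready={E} → run E
t=4: ready={E,F} → run F
t=5: ready={E,F} → run F
t=6: ready={E,F} → run F
t=7: ready={E,F,H} → run H
t=8: ready={E,F,H} → run H
t=9: ready={E,F,H} → run H
t=10: ready={E,F,H} → run H
t=11: ready={E,F,H} → run H
t=12: ready={E,F,H} → run H
t=13: ready={E,F,H} → run H
t=14: ready={E,F,H} → run H
t=15: ready={E,F} → run F
t=16: ready={E,F} → run F
t=17: ready={E,F} → run F
t=18: ready={E,F} → run F
t=19: ready={E} → run E
t=20: ready={E} → run E
t=21: ready={E} → run E
t=22: ready={E} → run E
t=23: ready={E} → run E
t=24: (idle)
t=25: (idle)
t=26: (idle)
t=27: (idle)
t=28: (idle)
t=29: (idle)
t=30: (idle)

context switches = 6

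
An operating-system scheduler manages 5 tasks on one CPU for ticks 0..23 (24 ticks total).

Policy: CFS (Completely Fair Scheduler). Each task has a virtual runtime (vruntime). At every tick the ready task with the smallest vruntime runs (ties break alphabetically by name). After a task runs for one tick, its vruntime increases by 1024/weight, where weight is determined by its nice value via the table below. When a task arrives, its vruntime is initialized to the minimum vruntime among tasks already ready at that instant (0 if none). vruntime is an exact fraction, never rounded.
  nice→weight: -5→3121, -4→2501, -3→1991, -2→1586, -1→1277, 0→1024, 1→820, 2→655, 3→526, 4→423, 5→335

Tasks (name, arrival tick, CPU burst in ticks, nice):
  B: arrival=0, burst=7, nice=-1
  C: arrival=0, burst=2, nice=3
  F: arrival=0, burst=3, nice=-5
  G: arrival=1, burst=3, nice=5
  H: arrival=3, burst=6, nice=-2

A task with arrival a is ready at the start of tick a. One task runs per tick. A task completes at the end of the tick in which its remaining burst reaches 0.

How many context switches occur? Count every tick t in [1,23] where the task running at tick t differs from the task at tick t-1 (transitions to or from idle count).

t=0: vr[B=0 C=0 F=0] → run B
t=1: vr[B=1024/1277 C=0 F=0 G=0] → run C
t=2: vr[B=1024/1277 C=512/263 F=0 G=0] → run F
t=3: vr[B=1024/1277 C=512/263 F=1024/3121 G=0 H=0] → run G
t=4: vr[B=1024/1277 C=512/263 F=1024/3121 G=1024/335 H=0] → run H
t=5: vr[B=1024/1277 C=512/263 F=1024/3121 G=1024/335 H=512/793] → run F
t=6: vr[B=1024/1277 C=512/263 F=2048/3121 G=1024/335 H=512/793] → run H
t=7: vr[B=1024/1277 C=512/263 F=2048/3121 G=1024/335 H=1024/793] → run F
t=8: vr[B=1024/1277 C=512/263 G=1024/335 H=1024/793] → run B
t=9: vr[B=2048/1277 C=512/263 G=1024/335 H=1024/793] → run H
t=10: vr[B=2048/1277 C=512/263 G=1024/335 H=1536/793] → run B
t=11: vr[B=3072/1277 C=512/263 G=1024/335 H=1536/793] → run H
t=12: vr[B=3072/1277 C=512/263 G=1024/335 H=2048/793] → run C
t=13: vr[B=3072/1277 G=1024/335 H=2048/793] → run B
t=14: vr[B=4096/1277 G=1024/335 H=2048/793] → run H
t=15: vr[B=4096/1277 G=1024/335 H=2560/793] → run G
t=16: vr[B=4096/1277 G=2048/335 H=2560/793] → run B
t=17: vr[B=5120/1277 G=2048/335 H=2560/793] → run H
t=18: vr[B=5120/1277 G=2048/335] → run B
t=19: vr[B=6144/1277 G=2048/335] → run B
t=20: vr[G=2048/335] → run G
t=21: (idle)
t=22: (idle)
t=23: (idle)

context switches = 20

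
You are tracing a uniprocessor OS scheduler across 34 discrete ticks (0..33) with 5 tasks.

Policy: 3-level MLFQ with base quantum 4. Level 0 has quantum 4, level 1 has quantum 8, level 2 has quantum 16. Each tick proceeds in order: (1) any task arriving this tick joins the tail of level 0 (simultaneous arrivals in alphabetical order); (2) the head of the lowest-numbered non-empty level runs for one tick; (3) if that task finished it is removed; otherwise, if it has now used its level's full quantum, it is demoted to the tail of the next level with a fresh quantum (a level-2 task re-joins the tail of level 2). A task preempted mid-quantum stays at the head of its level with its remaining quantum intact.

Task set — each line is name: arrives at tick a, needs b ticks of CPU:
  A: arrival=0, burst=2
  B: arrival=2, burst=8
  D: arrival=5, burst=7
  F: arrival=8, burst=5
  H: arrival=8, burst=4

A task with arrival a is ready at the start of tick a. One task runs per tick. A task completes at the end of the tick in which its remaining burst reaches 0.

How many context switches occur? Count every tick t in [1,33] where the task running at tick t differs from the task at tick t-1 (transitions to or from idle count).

context switches = 8

t=0: L0/L1/L2 = A/-/- → run A
t=1: L0/L1/L2 = A/-/- → run A
t=2: L0/L1/L2 = B/-/- → run B
t=3: L0/L1/L2 = B/-/- → run B
t=4: L0/L1/L2 = B/-/- → run B
t=5: L0/L1/L2 = BD/-/- → run B
t=6: L0/L1/L2 = D/B/- → run D
t=7: L0/L1/L2 = D/B/- → run D
t=8: L0/L1/L2 = DFH/B/- → run D
t=9: L0/L1/L2 = DFH/B/- → run D
t=10: L0/L1/L2 = FH/BD/- → run F
t=11: L0/L1/L2 = FH/BD/- → run F
t=12: L0/L1/L2 = FH/BD/- → run F
t=13: L0/L1/L2 = FH/BD/- → run F
t=14: L0/L1/L2 = H/BDF/- → run H
t=15: L0/L1/L2 = H/BDF/- → run H
t=16: L0/L1/L2 = H/BDF/- → run H
t=17: L0/L1/L2 = H/BDF/- → run H
t=18: L0/L1/L2 = -/BDF/- → run B
t=19: L0/L1/L2 = -/BDF/- → run B
t=20: L0/L1/L2 = -/BDF/- → run B
t=21: L0/L1/L2 = -/BDF/- → run B
t=22: L0/L1/L2 = -/DF/- → run D
t=23: L0/L1/L2 = -/DF/- → run D
t=24: L0/L1/L2 = -/DF/- → run D
t=25: L0/L1/L2 = -/F/- → run F
t=26: (idle)
t=27: (idle)
t=28: (idle)
t=29: (idle)
t=30: (idle)
t=31: (idle)
t=32: (idle)
t=33: (idle)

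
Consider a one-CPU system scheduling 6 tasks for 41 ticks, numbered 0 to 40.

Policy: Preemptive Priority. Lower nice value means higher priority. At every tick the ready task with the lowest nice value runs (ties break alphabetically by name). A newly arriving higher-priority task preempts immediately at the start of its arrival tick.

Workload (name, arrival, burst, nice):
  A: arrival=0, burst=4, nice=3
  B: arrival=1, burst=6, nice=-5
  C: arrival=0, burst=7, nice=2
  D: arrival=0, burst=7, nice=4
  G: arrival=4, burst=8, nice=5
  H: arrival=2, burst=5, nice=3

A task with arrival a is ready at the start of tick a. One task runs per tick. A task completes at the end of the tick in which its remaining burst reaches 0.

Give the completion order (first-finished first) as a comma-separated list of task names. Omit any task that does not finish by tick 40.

completion order = B, C, A, H, D, G

t=0: ready={A,C,D} → run C
t=1: ready={A,B,C,D} → run B
t=2: ready={A,B,C,D,H} → run B
t=3: ready={A,B,C,D,H} → run B
t=4: ready={A,B,C,D,G,H} → run B
t=5: ready={A,B,C,D,G,H} → run B
t=6: ready={A,B,C,D,G,H} → run B
t=7: ready={A,C,D,G,H} → run C
t=8: ready={A,C,D,G,H} → run C
t=9: ready={A,C,D,G,H} → run C
t=10: ready={A,C,D,G,H} → run C
t=11: ready={A,C,D,G,H} → run C
t=12: ready={A,C,D,G,H} → run C
t=13: ready={A,D,G,H} → run A
t=14: ready={A,D,G,H} → run A
t=15: ready={A,D,G,H} → run A
t=16: ready={A,D,G,H} → run A
t=17: ready={D,G,H} → run H
t=18: ready={D,G,H} → run H
t=19: ready={D,G,H} → run H
t=20: ready={D,G,H} → run H
t=21: ready={D,G,H} → run H
t=22: ready={D,G} → run D
t=23: ready={D,G} → run D
t=24: ready={D,G} → run D
t=25: ready={D,G} → run D
t=26: ready={D,G} → run D
t=27: ready={D,G} → run D
t=28: ready={D,G} → run D
t=29: ready={G} → run G
t=30: ready={G} → run G
t=31: ready={G} → run G
t=32: ready={G} → run G
t=33: ready={G} → run G
t=34: ready={G} → run G
t=35: ready={G} → run G
t=36: ready={G} → run G
t=37: (idle)
t=38: (idle)
t=39: (idle)
t=40: (idle)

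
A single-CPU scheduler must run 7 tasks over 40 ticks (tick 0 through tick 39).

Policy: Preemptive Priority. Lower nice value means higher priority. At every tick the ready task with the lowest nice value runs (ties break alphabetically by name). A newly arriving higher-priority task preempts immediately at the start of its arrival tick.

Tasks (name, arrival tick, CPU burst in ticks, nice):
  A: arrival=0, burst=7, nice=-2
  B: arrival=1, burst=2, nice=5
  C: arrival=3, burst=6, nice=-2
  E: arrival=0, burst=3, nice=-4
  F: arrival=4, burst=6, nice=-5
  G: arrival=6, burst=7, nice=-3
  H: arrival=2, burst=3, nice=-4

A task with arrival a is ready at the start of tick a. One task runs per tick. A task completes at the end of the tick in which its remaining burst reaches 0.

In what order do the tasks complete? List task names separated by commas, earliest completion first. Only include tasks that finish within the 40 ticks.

completion order = E, F, H, G, A, C, B

t=0: ready={A,E} → run E
t=1: ready={A,B,E} → run E
t=2: ready={A,B,E,H} → run E
t=3: ready={A,B,C,H} → run H
t=4: ready={A,B,C,F,H} → run F
t=5: ready={A,B,C,F,H} → run F
t=6: ready={A,B,C,F,G,H} → run F
t=7: ready={A,B,C,F,G,H} → run F
t=8: ready={A,B,C,F,G,H} → run F
t=9: ready={A,B,C,F,G,H} → run F
t=10: ready={A,B,C,G,H} → run H
t=11: ready={A,B,C,G,H} → run H
t=12: ready={A,B,C,G} → run G
t=13: ready={A,B,C,G} → run G
t=14: ready={A,B,C,G} → run G
t=15: ready={A,B,C,G} → run G
t=16: ready={A,B,C,G} → run G
t=17: ready={A,B,C,G} → run G
t=18: ready={A,B,C,G} → run G
t=19: ready={A,B,C} → run A
t=20: ready={A,B,C} → run A
t=21: ready={A,B,C} → run A
t=22: ready={A,B,C} → run A
t=23: ready={A,B,C} → run A
t=24: ready={A,B,C} → run A
t=25: ready={A,B,C} → run A
t=26: ready={B,C} → run C
t=27: ready={B,C} → run C
t=28: ready={B,C} → run C
t=29: ready={B,C} → run C
t=30: ready={B,C} → run C
t=31: ready={B,C} → run C
t=32: ready={B} → run B
t=33: ready={B} → run B
t=34: (idle)
t=35: (idle)
t=36: (idle)
t=37: (idle)
t=38: (idle)
t=39: (idle)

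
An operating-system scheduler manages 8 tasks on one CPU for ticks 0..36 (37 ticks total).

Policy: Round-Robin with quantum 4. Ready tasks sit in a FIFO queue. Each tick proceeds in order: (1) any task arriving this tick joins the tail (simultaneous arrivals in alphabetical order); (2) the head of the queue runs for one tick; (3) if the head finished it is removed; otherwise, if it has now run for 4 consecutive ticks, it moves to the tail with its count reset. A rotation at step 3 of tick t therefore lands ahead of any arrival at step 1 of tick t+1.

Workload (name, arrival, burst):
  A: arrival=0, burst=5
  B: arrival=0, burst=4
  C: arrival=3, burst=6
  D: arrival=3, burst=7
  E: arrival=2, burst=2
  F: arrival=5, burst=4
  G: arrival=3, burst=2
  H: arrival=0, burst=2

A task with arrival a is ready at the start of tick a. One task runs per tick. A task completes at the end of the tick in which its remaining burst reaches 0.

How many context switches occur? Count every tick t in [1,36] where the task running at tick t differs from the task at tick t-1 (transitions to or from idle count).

context switches = 11

t=0: queue=[A,B,H] q_used=0 → run A
t=1: queue=[A,B,H] q_used=1 → run A
t=2: queue=[A,B,H,E] q_used=2 → run A
t=3: queue=[A,B,H,E,C,D,G] q_used=3 → run A
t=4: queue=[B,H,E,C,D,G,A] q_used=0 → run B
t=5: queue=[B,H,E,C,D,G,A,F] q_used=1 → run B
t=6: queue=[B,H,E,C,D,G,A,F] q_used=2 → run B
t=7: queue=[B,H,E,C,D,G,A,F] q_used=3 → run B
t=8: queue=[H,E,C,D,G,A,F] q_used=0 → run H
t=9: queue=[H,E,C,D,G,A,F] q_used=1 → run H
t=10: queue=[E,C,D,G,A,F] q_used=0 → run E
t=11: queue=[E,C,D,G,A,F] q_used=1 → run E
t=12: queue=[C,D,G,A,F] q_used=0 → run C
t=13: queue=[C,D,G,A,F] q_used=1 → run C
t=14: queue=[C,D,G,A,F] q_used=2 → run C
t=15: queue=[C,D,G,A,F] q_used=3 → run C
t=16: queue=[D,G,A,F,C] q_used=0 → run D
t=17: queue=[D,G,A,F,C] q_used=1 → run D
t=18: queue=[D,G,A,F,C] q_used=2 → run D
t=19: queue=[D,G,A,F,C] q_used=3 → run D
t=20: queue=[G,A,F,C,D] q_used=0 → run G
t=21: queue=[G,A,F,C,D] q_used=1 → run G
t=22: queue=[A,F,C,D] q_used=0 → run A
t=23: queue=[F,C,D] q_used=0 → run F
t=24: queue=[F,C,D] q_used=1 → run F
t=25: queue=[F,C,D] q_used=2 → run F
t=26: queue=[F,C,D] q_used=3 → run F
t=27: queue=[C,D] q_used=0 → run C
t=28: queue=[C,D] q_used=1 → run C
t=29: queue=[D] q_used=0 → run D
t=30: queue=[D] q_used=1 → run D
t=31: queue=[D] q_used=2 → run D
t=32: (idle)
t=33: (idle)
t=34: (idle)
t=35: (idle)
t=36: (idle)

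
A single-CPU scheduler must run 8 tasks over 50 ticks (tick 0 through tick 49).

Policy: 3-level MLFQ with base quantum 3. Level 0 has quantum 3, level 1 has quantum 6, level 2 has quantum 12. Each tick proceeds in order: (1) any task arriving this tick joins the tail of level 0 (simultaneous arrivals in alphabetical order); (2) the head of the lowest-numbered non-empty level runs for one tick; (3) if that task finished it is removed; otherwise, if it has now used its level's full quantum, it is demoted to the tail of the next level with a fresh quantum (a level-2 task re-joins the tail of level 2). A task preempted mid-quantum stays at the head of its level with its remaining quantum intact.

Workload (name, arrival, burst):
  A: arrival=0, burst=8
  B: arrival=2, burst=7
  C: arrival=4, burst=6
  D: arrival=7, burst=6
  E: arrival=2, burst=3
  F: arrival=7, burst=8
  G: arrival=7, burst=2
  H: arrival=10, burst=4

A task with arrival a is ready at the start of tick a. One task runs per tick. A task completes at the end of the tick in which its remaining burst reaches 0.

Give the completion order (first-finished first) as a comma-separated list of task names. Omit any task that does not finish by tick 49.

t=0: L0/L1/L2 = A/-/- → run A
t=1: L0/L1/L2 = A/-/- → run A
t=2: L0/L1/L2 = ABE/-/- → run A
t=3: L0/L1/L2 = BE/A/- → run B
t=4: L0/L1/L2 = BEC/A/- → run B
t=5: L0/L1/L2 = BEC/A/- → run B
t=6: L0/L1/L2 = EC/AB/- → run E
t=7: L0/L1/L2 = ECDFG/AB/- → run E
t=8: L0/L1/L2 = ECDFG/AB/- → run E
t=9: L0/L1/L2 = CDFG/AB/- → run C
t=10: L0/L1/L2 = CDFGH/AB/- → run C
t=11: L0/L1/L2 = CDFGH/AB/- → run C
t=12: L0/L1/L2 = DFGH/ABC/- → run D
t=13: L0/L1/L2 = DFGH/ABC/- → run D
t=14: L0/L1/L2 = DFGH/ABC/- → run D
t=15: L0/L1/L2 = FGH/ABCD/- → run F
t=16: L0/L1/L2 = FGH/ABCD/- → run F
t=17: L0/L1/L2 = FGH/ABCD/- → run F
t=18: L0/L1/L2 = GH/ABCDF/- → run G
t=19: L0/L1/L2 = GH/ABCDF/- → run G
t=20: L0/L1/L2 = H/ABCDF/- → run H
t=21: L0/L1/L2 = H/ABCDF/- → run H
t=22: L0/L1/L2 = H/ABCDF/- → run H
t=23: L0/L1/L2 = -/ABCDFH/- → run A
t=24: L0/L1/L2 = -/ABCDFH/- → run A
t=25: L0/L1/L2 = -/ABCDFH/- → run A
t=26: L0/L1/L2 = -/ABCDFH/- → run A
t=27: L0/L1/L2 = -/ABCDFH/- → run A
t=28: L0/L1/L2 = -/BCDFH/- → run B
t=29: L0/L1/L2 = -/BCDFH/- → run B
t=30: L0/L1/L2 = -/BCDFH/- → run B
t=31: L0/L1/L2 = -/BCDFH/- → run B
t=32: L0/L1/L2 = -/CDFH/- → run C
t=33: L0/L1/L2 = -/CDFH/- → run C
t=34: L0/L1/L2 = -/CDFH/- → run C
t=35: L0/L1/L2 = -/DFH/- → run D
t=36: L0/L1/L2 = -/DFH/- → run D
t=37: L0/L1/L2 = -/DFH/- → run D
t=38: L0/L1/L2 = -/FH/- → run F
t=39: L0/L1/L2 = -/FH/- → run F
t=40: L0/L1/L2 = -/FH/- → run F
t=41: L0/L1/L2 = -/FH/- → run F
t=42: L0/L1/L2 = -/FH/- → run F
t=43: L0/L1/L2 = -/H/- → run H
t=44: (idle)
t=45: (idle)
t=46: (idle)
t=47: (idle)
t=48: (idle)
t=49: (idle)

completion order = E, G, A, B, C, D, F, H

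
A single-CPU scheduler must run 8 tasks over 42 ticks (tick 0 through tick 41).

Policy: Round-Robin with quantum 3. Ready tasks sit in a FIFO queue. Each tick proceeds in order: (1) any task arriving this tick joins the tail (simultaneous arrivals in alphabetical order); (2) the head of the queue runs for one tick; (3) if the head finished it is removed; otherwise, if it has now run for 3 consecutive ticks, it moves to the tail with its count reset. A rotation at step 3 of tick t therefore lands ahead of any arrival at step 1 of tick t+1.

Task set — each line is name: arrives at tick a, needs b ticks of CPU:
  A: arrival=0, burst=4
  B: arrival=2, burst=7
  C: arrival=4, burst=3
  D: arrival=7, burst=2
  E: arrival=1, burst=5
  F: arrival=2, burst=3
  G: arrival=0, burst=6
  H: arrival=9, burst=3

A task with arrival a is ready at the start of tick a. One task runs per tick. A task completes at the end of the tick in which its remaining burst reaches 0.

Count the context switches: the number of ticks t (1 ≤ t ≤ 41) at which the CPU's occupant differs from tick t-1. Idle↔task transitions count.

t=0: queue=[A,G] q_used=0 → run A
t=1: queue=[A,G,E] q_used=1 → run A
t=2: queue=[A,G,E,B,F] q_used=2 → run A
t=3: queue=[G,E,B,F,A] q_used=0 → run G
t=4: queue=[G,E,B,F,A,C] q_used=1 → run G
t=5: queue=[G,E,B,F,A,C] q_used=2 → run G
t=6: queue=[E,B,F,A,C,G] q_used=0 → run E
t=7: queue=[E,B,F,A,C,G,D] q_used=1 → run E
t=8: queue=[E,B,F,A,C,G,D] q_used=2 → run E
t=9: queue=[B,F,A,C,G,D,E,H] q_used=0 → run B
t=10: queue=[B,F,A,C,G,D,E,H] q_used=1 → run B
t=11: queue=[B,F,A,C,G,D,E,H] q_used=2 → run B
t=12: queue=[F,A,C,G,D,E,H,B] q_used=0 → run F
t=13: queue=[F,A,C,G,D,E,H,B] q_used=1 → run F
t=14: queue=[F,A,C,G,D,E,H,B] q_used=2 → run F
t=15: queue=[A,C,G,D,E,H,B] q_used=0 → run A
t=16: queue=[C,G,D,E,H,B] q_used=0 → run C
t=17: queue=[C,G,D,E,H,B] q_used=1 → run C
t=18: queue=[C,G,D,E,H,B] q_used=2 → run C
t=19: queue=[G,D,E,H,B] q_used=0 → run G
t=20: queue=[G,D,E,H,B] q_used=1 → run G
t=21: queue=[G,D,E,H,B] q_used=2 → run G
t=22: queue=[D,E,H,B] q_used=0 → run D
t=23: queue=[D,E,H,B] q_used=1 → run D
t=24: queue=[E,H,B] q_used=0 → run E
t=25: queue=[E,H,B] q_used=1 → run E
t=26: queue=[H,B] q_used=0 → run H
t=27: queue=[H,B] q_used=1 → run H
t=28: queue=[H,B] q_used=2 → run H
t=29: queue=[B] q_used=0 → run B
t=30: queue=[B] q_used=1 → run B
t=31: queue=[B] q_used=2 → run B
t=32: queue=[B] q_used=0 → run B
t=33: (idle)
t=34: (idle)
t=35: (idle)
t=36: (idle)
t=37: (idle)
t=38: (idle)
t=39: (idle)
t=40: (idle)
t=41: (idle)

context switches = 12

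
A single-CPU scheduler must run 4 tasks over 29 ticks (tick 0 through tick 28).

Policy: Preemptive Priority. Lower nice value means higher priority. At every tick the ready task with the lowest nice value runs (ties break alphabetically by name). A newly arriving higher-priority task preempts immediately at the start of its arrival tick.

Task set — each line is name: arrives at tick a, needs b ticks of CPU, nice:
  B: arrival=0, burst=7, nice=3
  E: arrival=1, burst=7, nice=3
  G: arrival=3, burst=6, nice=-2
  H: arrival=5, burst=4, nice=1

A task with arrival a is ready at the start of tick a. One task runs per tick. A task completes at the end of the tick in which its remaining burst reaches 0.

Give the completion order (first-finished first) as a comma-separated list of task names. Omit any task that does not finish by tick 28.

completion order = G, H, B, E

t=0: ready={B} → run B
t=1: ready={B,E} → run B
t=2: ready={B,E} → run B
t=3: ready={B,E,G} → run G
t=4: ready={B,E,G} → run G
t=5: ready={B,E,G,H} → run G
t=6: ready={B,E,G,H} → run G
t=7: ready={B,E,G,H} → run G
t=8: ready={B,E,G,H} → run G
t=9: ready={B,E,H} → run H
t=10: ready={B,E,H} → run H
t=11: ready={B,E,H} → run H
t=12: ready={B,E,H} → run H
t=13: ready={B,E} → run B
t=14: ready={B,E} → run B
t=15: ready={B,E} → run B
t=16: ready={B,E} → run B
t=17: ready={E} → run E
t=18: ready={E} → run E
t=19: ready={E} → run E
t=20: ready={E} → run E
t=21: ready={E} → run E
t=22: ready={E} → run E
t=23: ready={E} → run E
t=24: (idle)
t=25: (idle)
t=26: (idle)
t=27: (idle)
t=28: (idle)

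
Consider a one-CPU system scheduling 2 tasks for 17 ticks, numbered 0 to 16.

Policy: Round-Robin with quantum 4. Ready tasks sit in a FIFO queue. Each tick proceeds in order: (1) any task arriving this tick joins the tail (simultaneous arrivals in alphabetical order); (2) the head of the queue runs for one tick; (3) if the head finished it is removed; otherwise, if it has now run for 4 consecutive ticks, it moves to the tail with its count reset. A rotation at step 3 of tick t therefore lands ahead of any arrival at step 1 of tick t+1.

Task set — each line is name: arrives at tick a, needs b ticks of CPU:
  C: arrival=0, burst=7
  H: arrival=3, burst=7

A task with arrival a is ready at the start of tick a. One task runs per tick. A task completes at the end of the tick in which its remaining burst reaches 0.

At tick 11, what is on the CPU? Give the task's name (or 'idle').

t=0: queue=[C] q_used=0 → run C
t=1: queue=[C] q_used=1 → run C
t=2: queue=[C] q_used=2 → run C
t=3: queue=[C,H] q_used=3 → run C
t=4: queue=[H,C] q_used=0 → run H
t=5: queue=[H,C] q_used=1 → run H
t=6: queue=[H,C] q_used=2 → run H
t=7: queue=[H,C] q_used=3 → run H
t=8: queue=[C,H] q_used=0 → run C
t=9: queue=[C,H] q_used=1 → run C
t=10: queue=[C,H] q_used=2 → run C
t=11: queue=[H] q_used=0 → run H
t=12: queue=[H] q_used=1 → run H
t=13: queue=[H] q_used=2 → run H
t=14: (idle)
t=15: (idle)
t=16: (idle)

running at tick 11 = H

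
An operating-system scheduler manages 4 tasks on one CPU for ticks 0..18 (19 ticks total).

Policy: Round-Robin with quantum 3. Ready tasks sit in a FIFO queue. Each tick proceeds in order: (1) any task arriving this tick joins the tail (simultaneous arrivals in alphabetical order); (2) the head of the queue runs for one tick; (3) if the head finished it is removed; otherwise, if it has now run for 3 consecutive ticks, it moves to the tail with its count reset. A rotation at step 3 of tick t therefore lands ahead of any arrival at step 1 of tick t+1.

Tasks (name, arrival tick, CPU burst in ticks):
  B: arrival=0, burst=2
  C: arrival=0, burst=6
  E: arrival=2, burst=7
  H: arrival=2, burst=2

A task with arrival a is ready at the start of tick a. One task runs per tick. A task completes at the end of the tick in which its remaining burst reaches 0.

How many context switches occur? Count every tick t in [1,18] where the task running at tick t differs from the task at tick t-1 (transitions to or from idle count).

t=0: queue=[B,C] q_used=0 → run B
t=1: queue=[B,C] q_used=1 → run B
t=2: queue=[C,E,H] q_used=0 → run C
t=3: queue=[C,E,H] q_used=1 → run C
t=4: queue=[C,E,H] q_used=2 → run C
t=5: queue=[E,H,C] q_used=0 → run E
t=6: queue=[E,H,C] q_used=1 → run E
t=7: queue=[E,H,C] q_used=2 → run E
t=8: queue=[H,C,E] q_used=0 → run H
t=9: queue=[H,C,E] q_used=1 → run H
t=10: queue=[C,E] q_used=0 → run C
t=11: queue=[C,E] q_used=1 → run C
t=12: queue=[C,E] q_used=2 → run C
t=13: queue=[E] q_used=0 → run E
t=14: queue=[E] q_used=1 → run E
t=15: queue=[E] q_used=2 → run E
t=16: queue=[E] q_used=0 → run E
t=17: (idle)
t=18: (idle)

context switches = 6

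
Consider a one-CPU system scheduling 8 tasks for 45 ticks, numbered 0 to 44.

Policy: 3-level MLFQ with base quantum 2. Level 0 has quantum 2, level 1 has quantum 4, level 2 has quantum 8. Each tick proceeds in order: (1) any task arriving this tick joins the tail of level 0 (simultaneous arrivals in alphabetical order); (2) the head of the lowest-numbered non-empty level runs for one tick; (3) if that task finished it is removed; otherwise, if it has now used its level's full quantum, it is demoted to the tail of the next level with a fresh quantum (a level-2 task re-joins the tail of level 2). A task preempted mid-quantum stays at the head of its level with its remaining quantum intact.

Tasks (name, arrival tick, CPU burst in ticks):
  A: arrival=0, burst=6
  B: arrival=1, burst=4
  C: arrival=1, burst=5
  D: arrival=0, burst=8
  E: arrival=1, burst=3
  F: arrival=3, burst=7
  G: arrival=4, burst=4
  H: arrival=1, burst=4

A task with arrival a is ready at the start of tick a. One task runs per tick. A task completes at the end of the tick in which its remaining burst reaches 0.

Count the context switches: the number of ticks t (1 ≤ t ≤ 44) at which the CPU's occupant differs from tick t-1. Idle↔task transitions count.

context switches = 18

t=0: L0/L1/L2 = AD/-/- → run A
t=1: L0/L1/L2 = ADBCEH/-/- → run A
t=2: L0/L1/L2 = DBCEH/A/- → run D
t=3: L0/L1/L2 = DBCEHF/A/- → run D
t=4: L0/L1/L2 = BCEHFG/AD/- → run B
t=5: L0/L1/L2 = BCEHFG/AD/- → run B
t=6: L0/L1/L2 = CEHFG/ADB/- → run C
t=7: L0/L1/L2 = CEHFG/ADB/- → run C
t=8: L0/L1/L2 = EHFG/ADBC/- → run E
t=9: L0/L1/L2 = EHFG/ADBC/- → run E
t=10: L0/L1/L2 = HFG/ADBCE/- → run H
t=11: L0/L1/L2 = HFG/ADBCE/- → run H
t=12: L0/L1/L2 = FG/ADBCEH/- → run F
t=13: L0/L1/L2 = FG/ADBCEH/- → run F
t=14: L0/L1/L2 = G/ADBCEHF/- → run G
t=15: L0/L1/L2 = G/ADBCEHF/- → run G
t=16: L0/L1/L2 = -/ADBCEHFG/- → run A
t=17: L0/L1/L2 = -/ADBCEHFG/- → run A
t=18: L0/L1/L2 = -/ADBCEHFG/- → run A
t=19: L0/L1/L2 = -/ADBCEHFG/- → run A
t=20: L0/L1/L2 = -/DBCEHFG/- → run D
t=21: L0/L1/L2 = -/DBCEHFG/- → run D
t=22: L0/L1/L2 = -/DBCEHFG/- → run D
t=23: L0/L1/L2 = -/DBCEHFG/- → run D
t=24: L0/L1/L2 = -/BCEHFG/D → run B
t=25: L0/L1/L2 = -/BCEHFG/D → run B
t=26: L0/L1/L2 = -/CEHFG/D → run C
t=27: L0/L1/L2 = -/CEHFG/D → run C
t=28: L0/L1/L2 = -/CEHFG/D → run C
t=29: L0/L1/L2 = -/EHFG/D → run E
t=30: L0/L1/L2 = -/HFG/D → run H
t=31: L0/L1/L2 = -/HFG/D → run H
t=32: L0/L1/L2 = -/FG/D → run F
t=33: L0/L1/L2 = -/FG/D → run F
t=34: L0/L1/L2 = -/FG/D → run F
t=35: L0/L1/L2 = -/FG/D → run F
t=36: L0/L1/L2 = -/G/DF → run G
t=37: L0/L1/L2 = -/G/DF → run G
t=38: L0/L1/L2 = -/-/DF → run D
t=39: L0/L1/L2 = -/-/DF → run D
t=40: L0/L1/L2 = -/-/F → run F
t=41: (idle)
t=42: (idle)
t=43: (idle)
t=44: (idle)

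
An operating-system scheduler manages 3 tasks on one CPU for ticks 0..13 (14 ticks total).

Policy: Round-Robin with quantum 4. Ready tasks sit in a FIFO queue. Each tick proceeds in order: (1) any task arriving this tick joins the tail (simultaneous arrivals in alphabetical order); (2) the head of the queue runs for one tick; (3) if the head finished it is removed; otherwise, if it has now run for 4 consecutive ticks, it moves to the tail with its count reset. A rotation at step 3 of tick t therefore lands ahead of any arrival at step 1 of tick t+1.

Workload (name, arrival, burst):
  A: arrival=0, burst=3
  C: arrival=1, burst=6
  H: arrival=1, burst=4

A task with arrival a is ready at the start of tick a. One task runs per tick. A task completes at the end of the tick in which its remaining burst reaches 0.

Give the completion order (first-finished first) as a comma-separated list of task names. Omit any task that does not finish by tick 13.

completion order = A, H, C

t=0: queue=[A] q_used=0 → run A
t=1: queue=[A,C,H] q_used=1 → run A
t=2: queue=[A,C,H] q_used=2 → run A
t=3: queue=[C,H] q_used=0 → run C
t=4: queue=[C,H] q_used=1 → run C
t=5: queue=[C,H] q_used=2 → run C
t=6: queue=[C,H] q_used=3 → run C
t=7: queue=[H,C] q_used=0 → run H
t=8: queue=[H,C] q_used=1 → run H
t=9: queue=[H,C] q_used=2 → run H
t=10: queue=[H,C] q_used=3 → run H
t=11: queue=[C] q_used=0 → run C
t=12: queue=[C] q_used=1 → run C
t=13: (idle)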